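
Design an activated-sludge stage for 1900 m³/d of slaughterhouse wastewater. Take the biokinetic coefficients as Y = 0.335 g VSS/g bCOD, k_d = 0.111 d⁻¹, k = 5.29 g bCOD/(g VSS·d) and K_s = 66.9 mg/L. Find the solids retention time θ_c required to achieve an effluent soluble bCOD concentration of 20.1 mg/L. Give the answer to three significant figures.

θ_c ≈ 3.35 d

Specific growth rate at S = 20.1 mg/L: μ = YkS/(K_s+S) = 0.335·5.29·20.1/(66.9+20.1) = 0.4094 d⁻¹.
θ_c = 1/(μ − k_d) = 1/(0.4094 − 0.111) = 1/0.2984 = 3.351 d.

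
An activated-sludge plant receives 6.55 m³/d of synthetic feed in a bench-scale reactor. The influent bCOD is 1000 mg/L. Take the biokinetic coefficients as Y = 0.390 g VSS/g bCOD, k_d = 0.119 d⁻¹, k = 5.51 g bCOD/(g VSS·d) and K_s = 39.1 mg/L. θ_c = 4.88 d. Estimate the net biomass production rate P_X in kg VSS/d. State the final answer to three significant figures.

P_X ≈ 1.60 kg VSS/d

Effluent substrate depends only on kinetics and SRT: S = K_s(1 + k_d θ_c) / [θ_c(Yk − k_d) − 1] = 39.1 × (1 + 0.119 × 4.88) / [4.88 × (0.390 × 5.51 − 0.119) − 1] = 61.81 / 8.906 = 6.940 mg/L.
Y_obs = Y / (1 + k_d θ_c) = 0.390 / (1 + 0.119 × 4.88) = 0.390 / 1.581 = 0.2467.
ΔS = 1000 − 6.94 = 993.1 mg/L, so the substrate removal rate is 6.55 × 993.1/1000 = 6.505 kg bCOD/d.
P_X = Y_obs · Q(S₀ − S) = 0.2467 × 6.505 = 1.605 kg VSS/d.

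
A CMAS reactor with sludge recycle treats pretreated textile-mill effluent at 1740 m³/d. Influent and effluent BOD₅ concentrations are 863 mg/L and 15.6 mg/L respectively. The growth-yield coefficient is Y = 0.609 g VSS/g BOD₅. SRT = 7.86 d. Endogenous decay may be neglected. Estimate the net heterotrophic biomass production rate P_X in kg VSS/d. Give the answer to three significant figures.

P_X ≈ 898 kg VSS/d

With endogenous decay neglected, the observed yield equals the true yield: Y_obs = Y = 0.609 g VSS/g BOD₅.
Substrate removed = Q·(S₀ − S) = 1740 m³/d × (863 − 15.6) g/m³ = 1.47×10^6 g/d = 1474 kg/d.
Net biomass production P_X = Y_obs × Q·(S₀ − S) = 0.6090 × 1474 = 898.0 kg VSS/d.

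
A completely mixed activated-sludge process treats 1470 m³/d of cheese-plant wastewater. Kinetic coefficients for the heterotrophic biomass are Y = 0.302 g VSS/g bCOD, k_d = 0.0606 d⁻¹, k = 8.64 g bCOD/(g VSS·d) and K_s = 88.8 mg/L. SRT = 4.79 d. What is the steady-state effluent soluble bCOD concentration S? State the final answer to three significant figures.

From the Monod/SRT balance for a CMAS, S = K_s·(1+k_d θ_c)/[θ_c·(Y k − k_d) − 1] = 88.8 × (1 + 0.0606 × 4.79) / [4.79 × (0.302 × 8.64 − 0.0606) − 1] = 114.6 / 11.21 = 10.22 mg/L.

S ≈ 10.2 mg/L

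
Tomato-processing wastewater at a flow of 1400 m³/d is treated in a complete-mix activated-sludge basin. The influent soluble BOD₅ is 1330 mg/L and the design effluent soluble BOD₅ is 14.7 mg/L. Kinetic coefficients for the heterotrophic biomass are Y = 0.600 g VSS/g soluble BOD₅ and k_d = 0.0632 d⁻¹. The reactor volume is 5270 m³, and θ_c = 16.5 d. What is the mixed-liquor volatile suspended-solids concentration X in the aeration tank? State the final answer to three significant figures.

Solving the biomass balance for X: X = Y Q (S₀−S) θ_c / [V (1+k_d θ_c)] = 0.600 × 1400 × (1330 − 14.7) × 16.5 / [5270 × (1 + 0.0632 × 16.5)] = 1693 mg/L.

X ≈ 1690 mg/L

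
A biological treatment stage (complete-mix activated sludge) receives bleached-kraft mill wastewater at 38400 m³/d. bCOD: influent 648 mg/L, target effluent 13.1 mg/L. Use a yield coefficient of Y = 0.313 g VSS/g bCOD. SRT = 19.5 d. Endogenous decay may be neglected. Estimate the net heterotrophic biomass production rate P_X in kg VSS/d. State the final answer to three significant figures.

Since k_d ≈ 0, Y_obs = Y = 0.313 g VSS/g bCOD.
Mass of bCOD removed per day: Q(S₀ − S) = 38400 × 634.9 g/m³ = 24380 kg/d.
P_X = Y_obs · Q(S₀ − S) = 0.3130 × 24380 = 7631 kg VSS/d.

P_X ≈ 7630 kg VSS/d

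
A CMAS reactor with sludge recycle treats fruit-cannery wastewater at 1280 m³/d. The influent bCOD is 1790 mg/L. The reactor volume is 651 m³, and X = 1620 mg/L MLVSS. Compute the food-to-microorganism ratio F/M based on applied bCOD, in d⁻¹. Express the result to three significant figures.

F/M ≈ 2.17 d⁻¹

F/M = applied load / biomass = Q·S₀/(V·X) = 1280 × 1790 / (651.0 × 1620) = 2.173 d⁻¹.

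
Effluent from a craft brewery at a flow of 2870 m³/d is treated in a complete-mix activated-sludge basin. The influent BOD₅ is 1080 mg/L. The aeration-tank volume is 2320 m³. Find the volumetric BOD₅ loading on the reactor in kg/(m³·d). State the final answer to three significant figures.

L_v ≈ 1.34 kg BOD₅/(m³·d)

Volumetric loading L_v = Q·S₀ / V = 2870 × 1080 g/m³ / 2320 m³ = 1336 g/(m³·d) = 1.336 kg BOD₅/(m³·d).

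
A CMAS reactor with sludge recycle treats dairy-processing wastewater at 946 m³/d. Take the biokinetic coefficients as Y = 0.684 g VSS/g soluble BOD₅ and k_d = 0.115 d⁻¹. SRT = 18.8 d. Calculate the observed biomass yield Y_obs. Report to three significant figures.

Observed yield with endogenous decay: Y_obs = Y / (1 + k_d·θ_c) = 0.684 / (1 + 0.115 × 18.8) = 0.684 / 3.162 = 0.2163 g VSS/g soluble BOD₅.

Y_obs ≈ 0.216 g VSS/g soluble BOD₅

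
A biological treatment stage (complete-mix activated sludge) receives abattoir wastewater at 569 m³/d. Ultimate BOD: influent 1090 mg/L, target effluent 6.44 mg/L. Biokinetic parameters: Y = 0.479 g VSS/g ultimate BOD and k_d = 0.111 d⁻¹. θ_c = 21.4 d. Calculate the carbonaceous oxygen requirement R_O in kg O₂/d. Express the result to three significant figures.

R_O ≈ 492 kg O₂/d

Correct the yield for decay: Y_obs = Y/(1 + k_d θ_c) = 0.479 / (1 + 0.111 × 21.4) = 0.479 / 3.375 = 0.1419.
ΔS = 1090 − 6.44 = 1084 mg/L, so the substrate removal rate is 569 × 1084/1000 = 616.5 kg ultimate BOD/d.
Net sludge production P_X = 0.1419 × 616.5 = 87.49 kg VSS/d.
R_O = Q·ΔS − 1.42 P_X = 616.5 − 124.2 = 492.3 kg O₂/d.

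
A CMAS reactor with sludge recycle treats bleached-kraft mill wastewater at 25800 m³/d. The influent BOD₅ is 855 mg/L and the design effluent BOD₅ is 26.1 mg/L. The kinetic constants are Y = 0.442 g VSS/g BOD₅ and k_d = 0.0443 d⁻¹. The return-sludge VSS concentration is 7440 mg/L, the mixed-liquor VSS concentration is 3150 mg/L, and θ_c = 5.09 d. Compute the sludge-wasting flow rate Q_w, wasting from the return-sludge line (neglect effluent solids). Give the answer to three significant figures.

Steady-state biomass mass balance: V·X·(1 + k_d·θ_c) = Y·Q·(S₀ − S)·θ_c, so V = 0.442 × 25800 × (855 − 26.1) × 5.09 / [3150 × (1 + 0.0443 × 5.09)] = 4.81×10^7 / 3860 = 12464 m³.
Q_w = (V·X)/(θ_c X_r) = 12464 × 3150 / (5.09 × 7440) = 1037 m³/d.

Q_w ≈ 1040 m³/d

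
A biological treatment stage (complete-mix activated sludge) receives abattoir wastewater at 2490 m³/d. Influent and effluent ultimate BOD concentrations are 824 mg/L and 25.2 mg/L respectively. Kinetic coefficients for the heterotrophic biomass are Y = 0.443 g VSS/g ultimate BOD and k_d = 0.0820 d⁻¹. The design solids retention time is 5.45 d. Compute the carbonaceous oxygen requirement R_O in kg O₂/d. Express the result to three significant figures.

R_O ≈ 1120 kg O₂/d

Observed yield with endogenous decay: Y_obs = Y / (1 + k_d·θ_c) = 0.443 / (1 + 0.0820 × 5.45) = 0.443 / 1.447 = 0.3062 g VSS/g ultimate BOD.
ΔS = 824 − 25.2 = 798.8 mg/L, so the substrate removal rate is 2490 × 798.8/1000 = 1989 kg ultimate BOD/d.
Biomass synthesised: P_X = Y_obs × 1989 = 609.0 kg VSS/d.
R_O = Q·ΔS − 1.42 P_X = 1989 − 864.8 = 1124 kg O₂/d.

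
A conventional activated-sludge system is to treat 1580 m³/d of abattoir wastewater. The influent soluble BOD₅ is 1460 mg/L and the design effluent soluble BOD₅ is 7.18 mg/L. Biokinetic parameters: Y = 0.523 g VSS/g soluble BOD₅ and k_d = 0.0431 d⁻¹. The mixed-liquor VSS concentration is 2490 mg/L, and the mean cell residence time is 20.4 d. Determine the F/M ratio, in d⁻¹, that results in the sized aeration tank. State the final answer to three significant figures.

Steady-state biomass mass balance: V·X·(1 + k_d·θ_c) = Y·Q·(S₀ − S)·θ_c, so V = 0.523 × 1580 × (1460 − 7.18) × 20.4 / [2490 × (1 + 0.0431 × 20.4)] = 2.45×10^7 / 4679 = 5234 m³.
F/M = applied load / biomass = Q·S₀/(V·X) = 1580 × 1460 / (5234 × 2490) = 0.1770 d⁻¹.

F/M ≈ 0.177 d⁻¹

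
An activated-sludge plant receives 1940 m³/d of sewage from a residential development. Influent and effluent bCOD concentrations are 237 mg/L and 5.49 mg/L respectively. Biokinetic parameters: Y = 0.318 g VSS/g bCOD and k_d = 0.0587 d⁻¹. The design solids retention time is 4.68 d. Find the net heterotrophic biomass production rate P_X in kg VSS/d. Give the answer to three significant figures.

P_X ≈ 112 kg VSS/d

The observed yield is Y_obs = Y/(1 + k_d·θ_c) = 0.318 / (1 + 0.0587 × 4.68) = 0.318 / 1.275 = 0.2495 g VSS per g bCOD removed.
Q·(S₀ − S) = 1940 × (237 − 5.49) × 10⁻³ = 449.1 kg/d removed.
P_X = Y_obs · Q(S₀ − S) = 0.2495 × 449.1 = 112.0 kg VSS/d.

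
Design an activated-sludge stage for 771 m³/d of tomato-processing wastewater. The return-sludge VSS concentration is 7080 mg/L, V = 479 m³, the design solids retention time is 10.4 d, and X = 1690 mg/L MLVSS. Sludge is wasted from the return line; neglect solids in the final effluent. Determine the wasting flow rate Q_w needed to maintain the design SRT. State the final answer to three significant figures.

Q_w ≈ 11.0 m³/d

Q_w = (V·X)/(θ_c X_r) = 479.0 × 1690 / (10.4 × 7080) = 10.99 m³/d.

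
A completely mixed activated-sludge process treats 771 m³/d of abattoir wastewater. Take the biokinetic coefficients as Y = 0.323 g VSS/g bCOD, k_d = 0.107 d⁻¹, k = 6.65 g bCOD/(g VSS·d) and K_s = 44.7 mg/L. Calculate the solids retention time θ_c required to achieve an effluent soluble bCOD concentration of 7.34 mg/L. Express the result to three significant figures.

At the target effluent, Y k S/(K_s+S) = 0.323×6.65×7.34/52.04 = 0.3030 d⁻¹.
Then 1/θ_c = μ − k_d = 0.3030 − 0.107 = 0.1960 d⁻¹, giving θ_c = 5.103 d.

θ_c ≈ 5.10 d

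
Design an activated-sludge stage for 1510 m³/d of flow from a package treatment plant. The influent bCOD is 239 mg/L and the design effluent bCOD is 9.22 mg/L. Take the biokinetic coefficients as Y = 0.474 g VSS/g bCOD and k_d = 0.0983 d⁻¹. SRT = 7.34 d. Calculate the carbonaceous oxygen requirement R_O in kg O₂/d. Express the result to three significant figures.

Correct the yield for decay: Y_obs = Y/(1 + k_d θ_c) = 0.474 / (1 + 0.0983 × 7.34) = 0.474 / 1.722 = 0.2753.
ΔS = 239 − 9.22 = 229.8 mg/L, so the substrate removal rate is 1510 × 229.8/1000 = 347.0 kg bCOD/d.
Biomass synthesised: P_X = Y_obs × 347.0 = 95.53 kg VSS/d.
Carbonaceous O₂ demand = substrate oxidised − cell-mass equivalent = 347.0 − 1.42 × 95.53 = 211.3 kg O₂/d.

R_O ≈ 211 kg O₂/d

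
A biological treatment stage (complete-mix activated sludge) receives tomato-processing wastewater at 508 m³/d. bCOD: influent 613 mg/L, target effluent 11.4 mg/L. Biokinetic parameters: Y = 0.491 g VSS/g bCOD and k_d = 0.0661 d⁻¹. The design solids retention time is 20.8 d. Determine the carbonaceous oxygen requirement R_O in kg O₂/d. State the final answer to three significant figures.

R_O ≈ 216 kg O₂/d

Correct the yield for decay: Y_obs = Y/(1 + k_d θ_c) = 0.491 / (1 + 0.0661 × 20.8) = 0.491 / 2.375 = 0.2067.
ΔS = 613 − 11.4 = 601.6 mg/L, so the substrate removal rate is 508 × 601.6/1000 = 305.6 kg bCOD/d.
Biomass synthesised: P_X = Y_obs × 305.6 = 63.18 kg VSS/d.
Carbonaceous O₂ demand = substrate oxidised − cell-mass equivalent = 305.6 − 1.42 × 63.18 = 215.9 kg O₂/d.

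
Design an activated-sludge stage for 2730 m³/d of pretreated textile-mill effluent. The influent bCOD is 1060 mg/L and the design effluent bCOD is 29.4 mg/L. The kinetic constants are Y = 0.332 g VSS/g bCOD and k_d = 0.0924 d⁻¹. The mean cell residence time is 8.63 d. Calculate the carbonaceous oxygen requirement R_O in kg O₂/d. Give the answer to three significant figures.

R_O ≈ 2080 kg O₂/d

Y_obs = Y / (1 + k_d θ_c) = 0.332 / (1 + 0.0924 × 8.63) = 0.332 / 1.797 = 0.1847.
ΔS = 1060 − 29.4 = 1031 mg/L, so the substrate removal rate is 2730 × 1031/1000 = 2814 kg bCOD/d.
Biomass synthesised: P_X = Y_obs × 2814 = 519.7 kg VSS/d.
Carbonaceous O₂ demand = substrate oxidised − cell-mass equivalent = 2814 − 1.42 × 519.7 = 2076 kg O₂/d.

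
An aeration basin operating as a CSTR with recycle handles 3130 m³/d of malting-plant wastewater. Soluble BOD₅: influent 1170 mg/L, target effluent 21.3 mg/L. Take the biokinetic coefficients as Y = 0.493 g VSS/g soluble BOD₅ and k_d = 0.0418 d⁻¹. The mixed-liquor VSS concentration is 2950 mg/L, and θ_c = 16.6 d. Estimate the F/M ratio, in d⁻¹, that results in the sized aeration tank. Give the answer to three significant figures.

F/M ≈ 0.211 d⁻¹

Steady-state biomass mass balance: V·X·(1 + k_d·θ_c) = Y·Q·(S₀ − S)·θ_c, so V = 0.493 × 3130 × (1170 − 21.3) × 16.6 / [2950 × (1 + 0.0418 × 16.6)] = 2.94×10^7 / 4997 = 5888 m³.
F/M = Q·S₀ / (V·X) = 3130 × 1170 / (5888 × 2950) = 0.2108 g soluble BOD₅·(g VSS·d)⁻¹.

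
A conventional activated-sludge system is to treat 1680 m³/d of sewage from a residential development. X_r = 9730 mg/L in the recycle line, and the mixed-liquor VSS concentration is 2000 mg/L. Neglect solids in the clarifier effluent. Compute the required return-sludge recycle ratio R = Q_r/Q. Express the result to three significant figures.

R = Q_r/Q = X/(X_r − X) = 2000 / (9730 − 2000) = 0.2587.

R ≈ 0.259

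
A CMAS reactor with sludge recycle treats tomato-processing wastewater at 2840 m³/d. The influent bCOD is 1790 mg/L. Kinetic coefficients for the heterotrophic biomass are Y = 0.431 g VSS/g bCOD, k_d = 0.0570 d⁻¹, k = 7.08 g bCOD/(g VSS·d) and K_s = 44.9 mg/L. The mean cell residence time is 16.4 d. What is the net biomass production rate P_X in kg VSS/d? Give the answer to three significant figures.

Effluent substrate depends only on kinetics and SRT: S = K_s(1 + k_d θ_c) / [θ_c(Yk − k_d) − 1] = 44.9 × (1 + 0.0570 × 16.4) / [16.4 × (0.431 × 7.08 − 0.0570) − 1] = 86.87 / 48.11 = 1.806 mg/L.
Y_obs = Y / (1 + k_d θ_c) = 0.431 / (1 + 0.0570 × 16.4) = 0.431 / 1.935 = 0.2228.
Substrate removed = Q·(S₀ − S) = 2840 m³/d × (1790 − 1.81) g/m³ = 5.08×10^6 g/d = 5078 kg/d.
So the net sludge growth is P_X = 0.2228 × 5078 = 1131 kg VSS/d.

P_X ≈ 1130 kg VSS/d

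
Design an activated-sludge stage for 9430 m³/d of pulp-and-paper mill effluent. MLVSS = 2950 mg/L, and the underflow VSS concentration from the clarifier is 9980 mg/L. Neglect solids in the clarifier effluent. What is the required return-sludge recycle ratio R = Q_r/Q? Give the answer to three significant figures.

Mass balance around the secondary clarifier (neglecting effluent solids): R = X / (X_r − X) = 2950 / (9980 − 2950) = 0.4196.

R ≈ 0.420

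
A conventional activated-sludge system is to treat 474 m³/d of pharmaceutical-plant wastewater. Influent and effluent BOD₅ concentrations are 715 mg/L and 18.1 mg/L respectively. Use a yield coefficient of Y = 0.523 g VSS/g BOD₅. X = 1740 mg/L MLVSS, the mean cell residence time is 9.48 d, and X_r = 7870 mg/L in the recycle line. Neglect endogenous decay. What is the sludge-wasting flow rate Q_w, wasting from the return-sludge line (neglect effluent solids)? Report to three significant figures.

Q_w ≈ 22.0 m³/d

V·X = Y·Q·ΔS·θ_c gives V = 0.523 × 474 × (715 − 18.1) × 9.48 / 1740 = 941.3 m³.
Q_w = (V·X)/(θ_c X_r) = 941.3 × 1740 / (9.48 × 7870) = 21.95 m³/d.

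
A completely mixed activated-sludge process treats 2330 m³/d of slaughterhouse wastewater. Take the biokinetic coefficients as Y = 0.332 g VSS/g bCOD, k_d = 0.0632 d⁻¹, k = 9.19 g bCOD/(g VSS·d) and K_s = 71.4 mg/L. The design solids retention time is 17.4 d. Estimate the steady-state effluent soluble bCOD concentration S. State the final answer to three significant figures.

For a completely mixed reactor with recycle the Lawrence–McCarty relation gives S = K_s·(1 + k_d·θ_c) / [θ_c·(Y·k − k_d) − 1] = 71.4 × (1 + 0.0632 × 17.4) / [17.4 × (0.332 × 9.19 − 0.0632) − 1] = 149.9 / 50.99 = 2.940 mg/L.

S ≈ 2.94 mg/L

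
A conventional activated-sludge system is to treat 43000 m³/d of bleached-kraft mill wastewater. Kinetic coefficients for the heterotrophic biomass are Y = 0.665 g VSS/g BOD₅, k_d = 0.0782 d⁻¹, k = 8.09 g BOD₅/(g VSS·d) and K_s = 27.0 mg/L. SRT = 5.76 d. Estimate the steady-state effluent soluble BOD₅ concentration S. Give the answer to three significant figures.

From the Monod/SRT balance for a CMAS, S = K_s·(1+k_d θ_c)/[θ_c·(Y k − k_d) − 1] = 27.0 × (1 + 0.0782 × 5.76) / [5.76 × (0.665 × 8.09 − 0.0782) − 1] = 39.16 / 29.54 = 1.326 mg/L.

S ≈ 1.33 mg/L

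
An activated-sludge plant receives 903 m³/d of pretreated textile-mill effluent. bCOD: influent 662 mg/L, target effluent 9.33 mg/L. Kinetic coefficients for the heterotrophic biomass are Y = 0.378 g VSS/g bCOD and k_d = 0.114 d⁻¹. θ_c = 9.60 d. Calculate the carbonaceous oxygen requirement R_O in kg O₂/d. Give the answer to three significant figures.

The observed yield is Y_obs = Y/(1 + k_d·θ_c) = 0.378 / (1 + 0.114 × 9.60) = 0.378 / 2.094 = 0.1805 g VSS per g bCOD removed.
Substrate removed = Q·(S₀ − S) = 903 m³/d × (662 − 9.33) g/m³ = 5.89×10^5 g/d = 589.4 kg/d.
Net sludge production P_X = 0.1805 × 589.4 = 106.4 kg VSS/d.
Carbonaceous O₂ demand = substrate oxidised − cell-mass equivalent = 589.4 − 1.42 × 106.4 = 438.3 kg O₂/d.

R_O ≈ 438 kg O₂/d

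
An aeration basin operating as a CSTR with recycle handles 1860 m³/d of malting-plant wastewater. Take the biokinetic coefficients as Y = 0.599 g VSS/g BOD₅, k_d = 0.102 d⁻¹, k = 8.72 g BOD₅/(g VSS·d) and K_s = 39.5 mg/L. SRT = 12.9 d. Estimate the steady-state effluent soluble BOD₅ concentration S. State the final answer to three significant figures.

From the Monod/SRT balance for a CMAS, S = K_s·(1+k_d θ_c)/[θ_c·(Y k − k_d) − 1] = 39.5 × (1 + 0.102 × 12.9) / [12.9 × (0.599 × 8.72 − 0.102) − 1] = 91.47 / 65.06 = 1.406 mg/L.

S ≈ 1.41 mg/L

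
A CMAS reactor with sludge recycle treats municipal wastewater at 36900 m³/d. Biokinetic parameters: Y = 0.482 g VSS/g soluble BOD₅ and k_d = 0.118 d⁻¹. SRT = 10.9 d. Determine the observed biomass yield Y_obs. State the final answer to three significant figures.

Y_obs ≈ 0.211 g VSS/g soluble BOD₅

Y_obs = Y / (1 + k_d θ_c) = 0.482 / (1 + 0.118 × 10.9) = 0.482 / 2.286 = 0.2108.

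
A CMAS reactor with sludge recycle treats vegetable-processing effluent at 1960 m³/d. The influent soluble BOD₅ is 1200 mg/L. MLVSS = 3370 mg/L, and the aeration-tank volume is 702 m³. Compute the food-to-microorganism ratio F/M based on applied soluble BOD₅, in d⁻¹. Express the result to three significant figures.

F/M ≈ 0.994 d⁻¹

F/M = applied load / biomass = Q·S₀/(V·X) = 1960 × 1200 / (702.0 × 3370) = 0.9942 d⁻¹.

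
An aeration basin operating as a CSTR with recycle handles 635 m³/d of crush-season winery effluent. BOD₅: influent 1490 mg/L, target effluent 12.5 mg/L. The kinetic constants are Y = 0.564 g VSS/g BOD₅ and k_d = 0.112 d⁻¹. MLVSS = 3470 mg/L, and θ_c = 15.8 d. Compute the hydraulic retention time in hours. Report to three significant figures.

Steady-state biomass mass balance: V·X·(1 + k_d·θ_c) = Y·Q·(S₀ − S)·θ_c, so V = 0.564 × 635 × (1490 − 12.5) × 15.8 / [3470 × (1 + 0.112 × 15.8)] = 8.36×10^6 / 9611 = 869.9 m³.
τ = V/Q = 869.9/635 = 1.370 d, or 32.88 h.

τ ≈ 32.9 h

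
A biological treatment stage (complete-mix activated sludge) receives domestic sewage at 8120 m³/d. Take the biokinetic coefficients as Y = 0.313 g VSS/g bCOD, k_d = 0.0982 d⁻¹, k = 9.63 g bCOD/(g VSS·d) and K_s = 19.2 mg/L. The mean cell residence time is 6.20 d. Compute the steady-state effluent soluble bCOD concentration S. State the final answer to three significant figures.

S ≈ 1.81 mg/L

Effluent substrate depends only on kinetics and SRT: S = K_s(1 + k_d θ_c) / [θ_c(Yk − k_d) − 1] = 19.2 × (1 + 0.0982 × 6.20) / [6.20 × (0.313 × 9.63 − 0.0982) − 1] = 30.89 / 17.08 = 1.809 mg/L.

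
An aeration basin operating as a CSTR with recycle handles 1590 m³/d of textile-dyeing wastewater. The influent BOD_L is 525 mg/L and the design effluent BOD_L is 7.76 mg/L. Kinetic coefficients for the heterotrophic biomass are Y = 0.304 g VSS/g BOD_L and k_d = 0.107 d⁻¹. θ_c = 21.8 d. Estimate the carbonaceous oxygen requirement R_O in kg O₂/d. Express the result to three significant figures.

Y_obs = Y / (1 + k_d θ_c) = 0.304 / (1 + 0.107 × 21.8) = 0.304 / 3.333 = 0.09122.
Q·(S₀ − S) = 1590 × (525 − 7.76) × 10⁻³ = 822.4 kg/d removed.
Net sludge production P_X = 0.09122 × 822.4 = 75.02 kg VSS/d.
R_O = Q·ΔS − 1.42 P_X = 822.4 − 106.5 = 715.9 kg O₂/d.

R_O ≈ 716 kg O₂/d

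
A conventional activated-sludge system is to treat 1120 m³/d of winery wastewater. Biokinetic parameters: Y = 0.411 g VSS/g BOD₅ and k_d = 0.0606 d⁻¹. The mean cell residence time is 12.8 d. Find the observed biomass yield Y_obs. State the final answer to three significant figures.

Y_obs ≈ 0.231 g VSS/g BOD₅

Y_obs = Y / (1 + k_d θ_c) = 0.411 / (1 + 0.0606 × 12.8) = 0.411 / 1.776 = 0.2315.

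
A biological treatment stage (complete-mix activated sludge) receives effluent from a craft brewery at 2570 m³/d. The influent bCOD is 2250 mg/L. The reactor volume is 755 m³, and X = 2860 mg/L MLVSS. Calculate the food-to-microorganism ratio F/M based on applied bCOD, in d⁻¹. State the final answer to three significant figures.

F/M = applied load / biomass = Q·S₀/(V·X) = 2570 × 2250 / (755.0 × 2860) = 2.678 d⁻¹.

F/M ≈ 2.68 d⁻¹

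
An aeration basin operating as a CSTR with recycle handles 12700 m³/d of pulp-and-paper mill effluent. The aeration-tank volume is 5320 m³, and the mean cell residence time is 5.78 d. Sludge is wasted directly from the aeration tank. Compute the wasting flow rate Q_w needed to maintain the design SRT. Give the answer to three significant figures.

Q_w ≈ 920 m³/d

Wasting from the aeration tank: Q_w = V / θ_c = 5320 / 5.78 = 920.4 m³/d.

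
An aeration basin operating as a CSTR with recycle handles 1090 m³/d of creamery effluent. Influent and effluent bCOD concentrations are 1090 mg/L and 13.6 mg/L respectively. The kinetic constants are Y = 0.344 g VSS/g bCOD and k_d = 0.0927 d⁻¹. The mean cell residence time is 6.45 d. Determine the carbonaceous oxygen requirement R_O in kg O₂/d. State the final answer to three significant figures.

Correct the yield for decay: Y_obs = Y/(1 + k_d θ_c) = 0.344 / (1 + 0.0927 × 6.45) = 0.344 / 1.598 = 0.2153.
Substrate removed = Q·(S₀ − S) = 1090 m³/d × (1090 − 13.6) g/m³ = 1.17×10^6 g/d = 1173 kg/d.
Biomass synthesised: P_X = Y_obs × 1173 = 252.6 kg VSS/d.
Carbonaceous O₂ demand = substrate oxidised − cell-mass equivalent = 1173 − 1.42 × 252.6 = 814.6 kg O₂/d.

R_O ≈ 815 kg O₂/d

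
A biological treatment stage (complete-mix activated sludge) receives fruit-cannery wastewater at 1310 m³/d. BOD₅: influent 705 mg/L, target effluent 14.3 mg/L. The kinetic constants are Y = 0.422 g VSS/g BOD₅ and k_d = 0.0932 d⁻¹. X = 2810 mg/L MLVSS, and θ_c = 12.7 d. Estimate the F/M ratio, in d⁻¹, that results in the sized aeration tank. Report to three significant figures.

F/M ≈ 0.416 d⁻¹

Steady-state biomass mass balance: V·X·(1 + k_d·θ_c) = Y·Q·(S₀ − S)·θ_c, so V = 0.422 × 1310 × (705 − 14.3) × 12.7 / [2810 × (1 + 0.0932 × 12.7)] = 4.85×10^6 / 6136 = 790.3 m³.
F/M = applied load / biomass = Q·S₀/(V·X) = 1310 × 705 / (790.3 × 2810) = 0.4159 d⁻¹.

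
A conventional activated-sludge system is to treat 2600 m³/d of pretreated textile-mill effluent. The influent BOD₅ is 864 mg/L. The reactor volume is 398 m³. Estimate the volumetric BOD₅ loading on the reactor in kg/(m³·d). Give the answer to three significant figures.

L_v = Q S₀ / V = 2600 × 864 × 10⁻³ / 398.0 = 5.644 kg/(m³·d).

L_v ≈ 5.64 kg BOD₅/(m³·d)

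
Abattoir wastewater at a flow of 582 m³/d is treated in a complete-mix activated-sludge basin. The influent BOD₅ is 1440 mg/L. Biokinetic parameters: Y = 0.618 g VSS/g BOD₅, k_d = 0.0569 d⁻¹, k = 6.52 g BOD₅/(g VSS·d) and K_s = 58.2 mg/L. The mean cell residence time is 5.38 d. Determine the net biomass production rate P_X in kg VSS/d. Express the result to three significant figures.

For a completely mixed reactor with recycle the Lawrence–McCarty relation gives S = K_s·(1 + k_d·θ_c) / [θ_c·(Y·k − k_d) − 1] = 58.2 × (1 + 0.0569 × 5.38) / [5.38 × (0.618 × 6.52 − 0.0569) − 1] = 76.02 / 20.37 = 3.731 mg/L.
Correct the yield for decay: Y_obs = Y/(1 + k_d θ_c) = 0.618 / (1 + 0.0569 × 5.38) = 0.618 / 1.306 = 0.4732.
Substrate removed = Q·(S₀ − S) = 582 m³/d × (1440 − 3.73) g/m³ = 8.36×10^5 g/d = 835.9 kg/d.
Biomass produced: P_X = Y_obs·Q·ΔS = 0.4732 × 835.9 ≈ 395.5 kg VSS/d.

P_X ≈ 396 kg VSS/d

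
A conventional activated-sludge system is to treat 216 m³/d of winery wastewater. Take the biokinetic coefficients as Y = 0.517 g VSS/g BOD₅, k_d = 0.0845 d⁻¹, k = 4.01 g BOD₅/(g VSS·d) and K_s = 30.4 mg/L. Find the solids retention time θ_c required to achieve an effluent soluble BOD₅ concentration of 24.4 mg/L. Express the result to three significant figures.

At the target effluent, Y k S/(K_s+S) = 0.517×4.01×24.4/54.80 = 0.9231 d⁻¹.
1/θ_c = 0.9231 − 0.0845 = 0.8386 d⁻¹, so θ_c = 1.192 d.

θ_c ≈ 1.19 d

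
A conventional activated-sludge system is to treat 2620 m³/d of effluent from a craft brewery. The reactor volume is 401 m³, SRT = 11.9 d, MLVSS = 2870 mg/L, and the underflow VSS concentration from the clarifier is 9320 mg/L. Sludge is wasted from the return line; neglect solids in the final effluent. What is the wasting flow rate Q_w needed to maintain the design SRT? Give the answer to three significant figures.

Q_w ≈ 10.4 m³/d

Wasting from the return line (neglecting effluent solids): Q_w = V·X / (θ_c·X_r) = 401.0 × 2870 / (11.9 × 9320) = 10.38 m³/d.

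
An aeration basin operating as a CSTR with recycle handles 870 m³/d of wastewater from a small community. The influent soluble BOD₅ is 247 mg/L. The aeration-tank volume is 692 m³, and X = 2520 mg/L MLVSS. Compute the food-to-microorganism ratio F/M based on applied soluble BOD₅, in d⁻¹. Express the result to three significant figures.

F/M = Q·S₀ / (V·X) = 870 × 247 / (692.0 × 2520) = 0.1232 g soluble BOD₅·(g VSS·d)⁻¹.

F/M ≈ 0.123 d⁻¹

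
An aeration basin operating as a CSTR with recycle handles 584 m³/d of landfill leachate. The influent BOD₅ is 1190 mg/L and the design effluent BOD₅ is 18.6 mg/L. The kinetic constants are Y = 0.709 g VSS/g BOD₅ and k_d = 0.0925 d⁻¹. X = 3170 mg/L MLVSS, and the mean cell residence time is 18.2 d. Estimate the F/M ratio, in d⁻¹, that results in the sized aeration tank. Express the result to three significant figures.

F/M ≈ 0.211 d⁻¹

From the SRT design equation V = Y Q (S₀−S) θ_c / [X (1 + k_d θ_c)] = 0.709 × 584 × (1190 − 18.6) × 18.2 / [3170 × (1 + 0.0925 × 18.2)] = 8.83×10^6 / 8507 = 1038 m³.
F/M = applied load / biomass = Q·S₀/(V·X) = 584 × 1190 / (1038 × 3170) = 0.2113 d⁻¹.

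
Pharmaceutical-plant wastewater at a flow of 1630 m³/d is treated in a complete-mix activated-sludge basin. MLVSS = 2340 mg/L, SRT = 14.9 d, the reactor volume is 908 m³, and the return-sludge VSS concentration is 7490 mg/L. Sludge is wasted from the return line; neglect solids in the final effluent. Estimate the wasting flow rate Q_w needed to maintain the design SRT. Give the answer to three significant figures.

Q_w ≈ 19.0 m³/d

Wasting from the return line (neglecting effluent solids): Q_w = V·X / (θ_c·X_r) = 908.0 × 2340 / (14.9 × 7490) = 19.04 m³/d.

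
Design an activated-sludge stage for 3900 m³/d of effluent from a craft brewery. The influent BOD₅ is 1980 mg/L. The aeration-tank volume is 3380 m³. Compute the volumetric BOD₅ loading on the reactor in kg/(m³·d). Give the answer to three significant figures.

L_v ≈ 2.28 kg BOD₅/(m³·d)

L_v = Q S₀ / V = 3900 × 1980 × 10⁻³ / 3380 = 2.285 kg/(m³·d).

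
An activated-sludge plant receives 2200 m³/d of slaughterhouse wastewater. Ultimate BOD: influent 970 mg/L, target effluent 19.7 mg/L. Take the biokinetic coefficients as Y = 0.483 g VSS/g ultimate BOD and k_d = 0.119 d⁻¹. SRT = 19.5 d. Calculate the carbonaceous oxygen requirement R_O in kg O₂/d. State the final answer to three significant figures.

R_O ≈ 1660 kg O₂/d

Correct the yield for decay: Y_obs = Y/(1 + k_d θ_c) = 0.483 / (1 + 0.119 × 19.5) = 0.483 / 3.321 = 0.1455.
Mass of ultimate BOD removed per day: Q(S₀ − S) = 2200 × 950.3 g/m³ = 2091 kg/d.
Biomass synthesised: P_X = Y_obs × 2091 = 304.1 kg VSS/d.
Carbonaceous O₂ demand = substrate oxidised − cell-mass equivalent = 2091 − 1.42 × 304.1 = 1659 kg O₂/d.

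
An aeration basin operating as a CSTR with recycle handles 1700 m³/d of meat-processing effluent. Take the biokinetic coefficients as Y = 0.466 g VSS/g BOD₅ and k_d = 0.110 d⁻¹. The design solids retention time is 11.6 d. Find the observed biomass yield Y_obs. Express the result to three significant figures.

Y_obs ≈ 0.205 g VSS/g BOD₅

Y_obs = Y / (1 + k_d θ_c) = 0.466 / (1 + 0.110 × 11.6) = 0.466 / 2.276 = 0.2047.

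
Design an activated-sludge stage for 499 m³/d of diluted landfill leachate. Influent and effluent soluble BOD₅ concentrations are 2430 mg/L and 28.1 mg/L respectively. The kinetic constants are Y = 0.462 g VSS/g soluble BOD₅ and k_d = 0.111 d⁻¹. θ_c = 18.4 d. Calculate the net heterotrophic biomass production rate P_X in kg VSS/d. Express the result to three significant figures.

Y_obs = Y / (1 + k_d θ_c) = 0.462 / (1 + 0.111 × 18.4) = 0.462 / 3.042 = 0.1519.
Mass of soluble BOD₅ removed per day: Q(S₀ − S) = 499 × 2402 g/m³ = 1199 kg/d.
Biomass produced: P_X = Y_obs·Q·ΔS = 0.1519 × 1199 ≈ 182.0 kg VSS/d.

P_X ≈ 182 kg VSS/d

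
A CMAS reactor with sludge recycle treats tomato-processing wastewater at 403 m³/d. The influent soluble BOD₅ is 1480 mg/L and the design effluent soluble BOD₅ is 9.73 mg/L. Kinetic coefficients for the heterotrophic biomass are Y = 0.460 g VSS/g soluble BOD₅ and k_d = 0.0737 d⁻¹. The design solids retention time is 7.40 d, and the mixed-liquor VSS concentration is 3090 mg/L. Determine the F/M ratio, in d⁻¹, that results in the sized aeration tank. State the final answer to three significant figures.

From the SRT design equation V = Y Q (S₀−S) θ_c / [X (1 + k_d θ_c)] = 0.460 × 403 × (1480 − 9.73) × 7.40 / [3090 × (1 + 0.0737 × 7.40)] = 2.02×10^6 / 4775 = 422.4 m³.
Food-to-microorganism ratio F/M = Q S₀ / (V X) = 403 × 1480 / (422.4 × 3090) = 0.4570 d⁻¹.

F/M ≈ 0.457 d⁻¹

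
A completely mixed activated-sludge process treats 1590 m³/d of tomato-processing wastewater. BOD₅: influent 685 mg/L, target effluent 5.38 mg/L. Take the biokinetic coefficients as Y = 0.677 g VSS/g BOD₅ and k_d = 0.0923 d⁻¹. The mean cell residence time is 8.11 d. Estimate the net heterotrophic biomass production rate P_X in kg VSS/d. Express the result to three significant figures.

P_X ≈ 418 kg VSS/d

Y_obs = Y / (1 + k_d θ_c) = 0.677 / (1 + 0.0923 × 8.11) = 0.677 / 1.749 = 0.3872.
Mass of BOD₅ removed per day: Q(S₀ − S) = 1590 × 679.6 g/m³ = 1081 kg/d.
P_X = Y_obs · Q(S₀ − S) = 0.3872 × 1081 = 418.4 kg VSS/d.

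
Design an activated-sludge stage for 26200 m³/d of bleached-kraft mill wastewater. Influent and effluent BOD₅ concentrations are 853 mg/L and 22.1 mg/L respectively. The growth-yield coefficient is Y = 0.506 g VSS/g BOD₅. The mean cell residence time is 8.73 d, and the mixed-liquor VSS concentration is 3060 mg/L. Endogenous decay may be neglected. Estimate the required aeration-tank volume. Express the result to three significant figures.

With k_d = 0 the design equation reduces to V = Y Q (S₀−S) θ_c / X = 0.506 × 26200 × (853 − 22.1) × 8.73 / 3060 = 31426 m³.

V ≈ 31400 m³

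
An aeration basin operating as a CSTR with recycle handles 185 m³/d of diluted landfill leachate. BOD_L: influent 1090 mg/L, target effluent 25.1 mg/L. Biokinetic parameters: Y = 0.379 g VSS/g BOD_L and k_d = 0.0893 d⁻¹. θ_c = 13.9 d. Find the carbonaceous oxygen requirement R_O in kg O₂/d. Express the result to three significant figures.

R_O ≈ 150 kg O₂/d

Correct the yield for decay: Y_obs = Y/(1 + k_d θ_c) = 0.379 / (1 + 0.0893 × 13.9) = 0.379 / 2.241 = 0.1691.
ΔS = 1090 − 25.1 = 1065 mg/L, so the substrate removal rate is 185 × 1065/1000 = 197.0 kg BOD_L/d.
P_X = Y_obs·Q·(S₀ − S) = 0.1691 × 197.0 = 33.31 kg VSS/d.
R_O = Q·(S₀ − S) − 1.42·P_X = 197.0 − 1.42 × 33.31 = 149.7 kg O₂/d.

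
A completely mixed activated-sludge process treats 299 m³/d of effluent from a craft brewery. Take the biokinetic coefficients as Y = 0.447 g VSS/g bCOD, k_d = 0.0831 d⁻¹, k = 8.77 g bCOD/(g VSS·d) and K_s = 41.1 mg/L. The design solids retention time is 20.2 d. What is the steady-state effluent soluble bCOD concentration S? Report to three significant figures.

For a completely mixed reactor with recycle the Lawrence–McCarty relation gives S = K_s·(1 + k_d·θ_c) / [θ_c·(Y·k − k_d) − 1] = 41.1 × (1 + 0.0831 × 20.2) / [20.2 × (0.447 × 8.77 − 0.0831) − 1] = 110.1 / 76.51 = 1.439 mg/L.

S ≈ 1.44 mg/L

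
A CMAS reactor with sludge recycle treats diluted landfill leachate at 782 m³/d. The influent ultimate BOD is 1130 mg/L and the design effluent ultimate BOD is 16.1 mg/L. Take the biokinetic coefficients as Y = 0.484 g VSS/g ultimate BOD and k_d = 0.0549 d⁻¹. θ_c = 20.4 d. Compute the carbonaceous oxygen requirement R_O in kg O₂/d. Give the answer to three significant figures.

R_O ≈ 589 kg O₂/d

Y_obs = Y / (1 + k_d θ_c) = 0.484 / (1 + 0.0549 × 20.4) = 0.484 / 2.120 = 0.2283.
Substrate removed = Q·(S₀ − S) = 782 m³/d × (1130 − 16.1) g/m³ = 8.71×10^5 g/d = 871.1 kg/d.
P_X = Y_obs·Q·(S₀ − S) = 0.2283 × 871.1 = 198.9 kg VSS/d.
R_O = Q·ΔS − 1.42 P_X = 871.1 − 282.4 = 588.7 kg O₂/d.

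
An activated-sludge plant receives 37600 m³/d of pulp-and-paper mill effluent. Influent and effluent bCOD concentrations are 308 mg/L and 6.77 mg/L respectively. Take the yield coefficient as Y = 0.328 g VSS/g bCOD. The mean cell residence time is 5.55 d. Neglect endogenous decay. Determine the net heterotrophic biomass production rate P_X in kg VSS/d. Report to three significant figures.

No decay correction is needed, so Y_obs = Y = 0.328.
Substrate removed = Q·(S₀ − S) = 37600 m³/d × (308 − 6.77) g/m³ = 1.13×10^7 g/d = 11326 kg/d.
Biomass produced: P_X = Y_obs·Q·ΔS = 0.3280 × 11326 ≈ 3715 kg VSS/d.

P_X ≈ 3720 kg VSS/d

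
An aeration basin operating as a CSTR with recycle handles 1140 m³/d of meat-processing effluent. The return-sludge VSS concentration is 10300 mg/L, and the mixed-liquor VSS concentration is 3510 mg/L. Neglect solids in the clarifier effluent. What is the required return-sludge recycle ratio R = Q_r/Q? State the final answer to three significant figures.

R = Q_r/Q = X/(X_r − X) = 3510 / (10300 − 3510) = 0.5169.

R ≈ 0.517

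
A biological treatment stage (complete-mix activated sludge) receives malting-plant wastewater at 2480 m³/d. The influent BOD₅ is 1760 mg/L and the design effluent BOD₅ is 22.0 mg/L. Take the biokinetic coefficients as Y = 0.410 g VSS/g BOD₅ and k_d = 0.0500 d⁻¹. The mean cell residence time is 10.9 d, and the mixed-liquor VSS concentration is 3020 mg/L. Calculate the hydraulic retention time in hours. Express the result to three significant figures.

Rearranging the biomass balance for a CMAS with decay, V = Y·Q·ΔS·θ_c / [X·(1+k_d θ_c)] = 0.410 × 2480 × (1760 − 22.0) × 10.9 / [3020 × (1 + 0.0500 × 10.9)] = 1.93×10^7 / 4666 = 4128 m³.
HRT = V/Q = 4128 m³ / 2480 m³·d⁻¹ = 1.665 d × 24 = 39.95 h.

τ ≈ 40.0 h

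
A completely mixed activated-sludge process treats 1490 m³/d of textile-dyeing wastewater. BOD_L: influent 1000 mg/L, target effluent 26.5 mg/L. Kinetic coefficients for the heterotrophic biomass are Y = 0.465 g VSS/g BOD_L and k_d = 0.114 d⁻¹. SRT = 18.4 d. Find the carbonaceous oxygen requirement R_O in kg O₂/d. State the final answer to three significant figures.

R_O ≈ 1140 kg O₂/d

Correct the yield for decay: Y_obs = Y/(1 + k_d θ_c) = 0.465 / (1 + 0.114 × 18.4) = 0.465 / 3.098 = 0.1501.
ΔS = 1000 − 26.5 = 973.5 mg/L, so the substrate removal rate is 1490 × 973.5/1000 = 1451 kg BOD_L/d.
Biomass synthesised: P_X = Y_obs × 1451 = 217.7 kg VSS/d.
R_O = Q·(S₀ − S) − 1.42·P_X = 1451 − 1.42 × 217.7 = 1141 kg O₂/d.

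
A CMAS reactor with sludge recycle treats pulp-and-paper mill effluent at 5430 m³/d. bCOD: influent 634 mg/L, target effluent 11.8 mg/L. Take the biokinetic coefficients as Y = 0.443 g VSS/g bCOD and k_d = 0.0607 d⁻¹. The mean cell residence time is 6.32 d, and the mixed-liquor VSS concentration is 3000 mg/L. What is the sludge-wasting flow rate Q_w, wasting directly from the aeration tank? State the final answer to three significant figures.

Q_w ≈ 361 m³/d

Steady-state biomass mass balance: V·X·(1 + k_d·θ_c) = Y·Q·(S₀ − S)·θ_c, so V = 0.443 × 5430 × (634 − 11.8) × 6.32 / [3000 × (1 + 0.0607 × 6.32)] = 9.46×10^6 / 4151 = 2279 m³.
Wasting from the aeration tank: Q_w = V / θ_c = 2279 / 6.32 = 360.6 m³/d.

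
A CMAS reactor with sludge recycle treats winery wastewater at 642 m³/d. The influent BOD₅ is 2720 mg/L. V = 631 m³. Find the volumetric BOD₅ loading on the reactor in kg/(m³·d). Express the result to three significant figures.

L_v ≈ 2.77 kg BOD₅/(m³·d)

Volumetric loading L_v = Q·S₀ / V = 642 × 2720 g/m³ / 631.0 m³ = 2767 g/(m³·d) = 2.767 kg BOD₅/(m³·d).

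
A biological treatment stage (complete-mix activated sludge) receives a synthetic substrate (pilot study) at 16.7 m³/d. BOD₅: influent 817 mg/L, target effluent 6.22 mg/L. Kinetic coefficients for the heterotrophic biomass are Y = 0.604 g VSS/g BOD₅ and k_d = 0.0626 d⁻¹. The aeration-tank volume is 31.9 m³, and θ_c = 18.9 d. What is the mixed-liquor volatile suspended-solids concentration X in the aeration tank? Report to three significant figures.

X = Y·Q·ΔS·θ_c / [V·(1 + k_d θ_c)] = 0.604 × 16.7 × (817 − 6.22) × 18.9 / [31.9 × (1 + 0.0626 × 18.9)] = 2219 mg/L.

X ≈ 2220 mg/L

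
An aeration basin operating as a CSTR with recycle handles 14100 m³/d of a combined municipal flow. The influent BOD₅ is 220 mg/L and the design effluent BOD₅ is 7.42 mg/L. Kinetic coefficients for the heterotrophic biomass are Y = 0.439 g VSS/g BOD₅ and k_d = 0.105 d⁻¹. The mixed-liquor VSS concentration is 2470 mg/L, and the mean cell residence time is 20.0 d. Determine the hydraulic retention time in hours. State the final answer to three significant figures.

Rearranging the biomass balance for a CMAS with decay, V = Y·Q·ΔS·θ_c / [X·(1+k_d θ_c)] = 0.439 × 14100 × (220 − 7.42) × 20.0 / [2470 × (1 + 0.105 × 20.0)] = 2.63×10^7 / 7657 = 3437 m³.
τ = V/Q = 3437/14100 = 0.2438 d, or 5.850 h.

τ ≈ 5.85 h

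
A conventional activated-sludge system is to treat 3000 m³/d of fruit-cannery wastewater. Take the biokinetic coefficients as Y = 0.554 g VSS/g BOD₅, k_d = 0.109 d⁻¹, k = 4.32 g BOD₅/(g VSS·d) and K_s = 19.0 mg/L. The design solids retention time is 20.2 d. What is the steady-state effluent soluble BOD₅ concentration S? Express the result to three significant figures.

For a completely mixed reactor with recycle the Lawrence–McCarty relation gives S = K_s·(1 + k_d·θ_c) / [θ_c·(Y·k − k_d) − 1] = 19.0 × (1 + 0.109 × 20.2) / [20.2 × (0.554 × 4.32 − 0.109) − 1] = 60.83 / 45.14 = 1.348 mg/L.

S ≈ 1.35 mg/L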